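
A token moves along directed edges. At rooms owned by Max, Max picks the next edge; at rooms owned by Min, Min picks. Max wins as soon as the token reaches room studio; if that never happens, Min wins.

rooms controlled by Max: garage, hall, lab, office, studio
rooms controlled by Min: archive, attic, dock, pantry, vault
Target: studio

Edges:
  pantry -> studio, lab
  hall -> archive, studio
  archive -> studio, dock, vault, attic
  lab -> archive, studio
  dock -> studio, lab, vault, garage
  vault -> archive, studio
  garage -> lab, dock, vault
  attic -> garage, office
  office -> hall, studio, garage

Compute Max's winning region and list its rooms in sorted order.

A0 = {studio}
A1: add {hall, lab, office} — hall (Max) has hall→studio; lab (Max) has lab→studio; office (Max) has office→studio.
A2: add {garage, pantry} — pantry (Min): all of {studio, lab} already in; garage (Max) has garage→lab.
A3: add {attic} — attic (Min): all of {garage, office} already in.
A4 = A3; e.g. archive (Min) can still go to dock. Fixed point.
Max's winning region = {attic, garage, hall, lab, office, pantry, studio}.

attic, garage, hall, lab, office, pantry, studio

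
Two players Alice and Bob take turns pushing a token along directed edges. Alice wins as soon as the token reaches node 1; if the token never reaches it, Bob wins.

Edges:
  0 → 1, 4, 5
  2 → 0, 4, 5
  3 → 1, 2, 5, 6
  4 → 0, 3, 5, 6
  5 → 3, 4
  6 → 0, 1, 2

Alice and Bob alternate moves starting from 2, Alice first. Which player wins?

Track states (vertex, player-to-move).
A0 = {(1,Alice), (1,Bob)}
A1: add {(0,Alice), (3,Alice), (6,Alice)}.
A2 = A1; e.g. (0,Bob) stays out. (2,Alice) never enters ⇒ Bob avoids the target.

Bob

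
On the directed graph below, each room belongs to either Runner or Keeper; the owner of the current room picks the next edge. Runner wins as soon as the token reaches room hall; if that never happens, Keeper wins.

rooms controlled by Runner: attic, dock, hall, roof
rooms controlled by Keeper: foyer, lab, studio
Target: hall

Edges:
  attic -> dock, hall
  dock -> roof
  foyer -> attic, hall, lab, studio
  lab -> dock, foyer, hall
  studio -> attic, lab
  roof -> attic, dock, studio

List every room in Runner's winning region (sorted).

attic, dock, hall, roof

A0 = {hall}
A1: add {attic} — attic (Runner) has attic→hall.
A2: add {roof} — roof (Runner) has roof→attic.
A3: add {dock} — dock (Runner) has dock→roof.
A4 = A3; e.g. foyer (Keeper) can still go to lab. Fixed point.
Runner's winning region = {attic, dock, hall, roof}.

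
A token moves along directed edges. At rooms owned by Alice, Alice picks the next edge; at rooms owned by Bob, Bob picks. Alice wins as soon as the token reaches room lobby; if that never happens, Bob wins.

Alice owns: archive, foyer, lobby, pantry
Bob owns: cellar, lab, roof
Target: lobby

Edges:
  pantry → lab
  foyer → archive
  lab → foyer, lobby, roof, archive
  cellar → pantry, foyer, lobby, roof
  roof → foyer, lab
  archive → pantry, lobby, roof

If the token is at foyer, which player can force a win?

Alice

A0 = {lobby}
A1: add {archive} — archive (Alice) has archive→lobby.
A2: add {foyer} — foyer (Alice) has foyer→archive.
A3 = A2; e.g. pantry (Alice) has no edge into A2. Fixed point.
foyer ∈ A2, so Alice can force the target.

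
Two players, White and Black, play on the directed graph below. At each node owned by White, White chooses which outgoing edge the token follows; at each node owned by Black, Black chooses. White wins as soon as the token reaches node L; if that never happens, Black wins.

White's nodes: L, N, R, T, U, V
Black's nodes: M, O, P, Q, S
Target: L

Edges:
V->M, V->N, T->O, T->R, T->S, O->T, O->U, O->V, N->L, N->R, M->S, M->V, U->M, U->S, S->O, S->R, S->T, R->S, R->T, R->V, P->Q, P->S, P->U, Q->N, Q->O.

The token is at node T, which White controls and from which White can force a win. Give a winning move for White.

R

A0 = {L}
A1: add {N} — N (White) has N→L.
A2: add {V} — V (White) has V→N.
A3: add {R} — R (White) has R→V.
A4: add {T} — T (White) has T→R.
A5 = A4; e.g. M (Black) can still go to S. Fixed point.
From T, successor R is in the attractor (rank 3); the other successors O, S are not.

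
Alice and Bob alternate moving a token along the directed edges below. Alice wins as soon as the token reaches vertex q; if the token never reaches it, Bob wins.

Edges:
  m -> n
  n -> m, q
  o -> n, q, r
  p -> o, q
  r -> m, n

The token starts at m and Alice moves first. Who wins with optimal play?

Track states (vertex, player-to-move).
A0 = {(q,Alice), (q,Bob)}
A1: add {(n,Alice), (o,Alice), (p,Alice)}.
A2: add {(m,Bob), (p,Bob)}.
A3: add {(r,Alice)}.
A4: add {(o,Bob)}.
A5 = A4; e.g. (m,Alice) stays out. (m,Alice) never enters ⇒ Bob avoids the target.

Bob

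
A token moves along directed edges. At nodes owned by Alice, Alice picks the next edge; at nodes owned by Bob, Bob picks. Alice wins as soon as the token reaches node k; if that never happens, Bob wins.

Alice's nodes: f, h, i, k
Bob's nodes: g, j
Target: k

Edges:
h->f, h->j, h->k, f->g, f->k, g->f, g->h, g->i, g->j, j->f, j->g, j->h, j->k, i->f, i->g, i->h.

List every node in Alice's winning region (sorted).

A0 = {k}
A1: add {f, h} — f (Alice) has f→k; h (Alice) has h→k.
A2: add {i} — i (Alice) has i→f.
A3 = A2; e.g. g (Bob) can still go to j. Fixed point.
Alice's winning region = {f, h, i, k}.

f, h, i, k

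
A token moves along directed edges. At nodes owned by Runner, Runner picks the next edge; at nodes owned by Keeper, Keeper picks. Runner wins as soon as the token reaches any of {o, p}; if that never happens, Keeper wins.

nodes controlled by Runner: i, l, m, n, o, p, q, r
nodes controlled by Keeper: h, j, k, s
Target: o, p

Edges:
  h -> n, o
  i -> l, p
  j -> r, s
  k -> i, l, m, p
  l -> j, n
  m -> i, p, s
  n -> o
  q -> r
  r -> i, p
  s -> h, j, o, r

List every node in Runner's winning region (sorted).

h, i, k, l, m, n, o, p, q, r

A0 = {o, p}
A1: add {i, m, n, r} — i (Runner) has i→p; m (Runner) has m→p; n (Runner) has n→o; r (Runner) has r→p.
A2: add {h, l, q} — h (Keeper): all of {n, o} already in; l (Runner) has l→n; q (Runner) has q→r.
A3: add {k} — k (Keeper): all of {i, l, m, p} already in.
A4 = A3; e.g. j (Keeper) can still go to s. Fixed point.
Runner's winning region = {h, i, k, l, m, n, o, p, q, r}.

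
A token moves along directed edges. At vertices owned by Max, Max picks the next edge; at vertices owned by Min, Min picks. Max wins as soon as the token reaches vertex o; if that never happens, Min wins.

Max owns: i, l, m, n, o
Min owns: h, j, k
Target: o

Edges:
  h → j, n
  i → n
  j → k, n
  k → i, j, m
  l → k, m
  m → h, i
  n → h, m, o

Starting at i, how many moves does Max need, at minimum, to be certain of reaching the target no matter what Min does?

A0 = {o}
A1: add {n} — n (Max) has n→o.
A2: add {i} — i (Max) has i→n.
i enters the attractor at level 2, so Max can force the target in 2 moves from there.

2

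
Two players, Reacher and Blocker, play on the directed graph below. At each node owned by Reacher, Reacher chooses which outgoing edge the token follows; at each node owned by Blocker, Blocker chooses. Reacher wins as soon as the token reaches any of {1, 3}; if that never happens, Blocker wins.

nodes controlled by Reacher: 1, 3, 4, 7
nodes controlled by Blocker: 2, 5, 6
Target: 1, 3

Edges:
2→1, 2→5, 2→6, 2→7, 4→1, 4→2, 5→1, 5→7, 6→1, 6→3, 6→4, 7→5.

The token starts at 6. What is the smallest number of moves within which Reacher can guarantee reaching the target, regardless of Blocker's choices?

A0 = {1, 3}
A1: add {4} — 4 (Reacher) has 4→1.
A2: add {6} — 6 (Blocker): all of {1, 3, 4} already in.
A3 = A2; e.g. 2 (Blocker) can still go to 5. Fixed point.
6 enters the attractor at level 2, so Reacher can force the target in 2 moves from there.

2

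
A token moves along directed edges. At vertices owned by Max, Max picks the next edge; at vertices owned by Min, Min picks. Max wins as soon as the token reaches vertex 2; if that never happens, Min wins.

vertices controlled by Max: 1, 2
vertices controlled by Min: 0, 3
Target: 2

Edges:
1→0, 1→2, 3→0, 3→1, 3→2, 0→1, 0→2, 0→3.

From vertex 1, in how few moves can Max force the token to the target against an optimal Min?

A0 = {2}
A1: add {1} — 1 (Max) has 1→2.
A2 = A1; e.g. 0 (Min) can still go to 3. Fixed point.
1 enters the attractor at level 1, so Max can force the target in 1 move from there.

1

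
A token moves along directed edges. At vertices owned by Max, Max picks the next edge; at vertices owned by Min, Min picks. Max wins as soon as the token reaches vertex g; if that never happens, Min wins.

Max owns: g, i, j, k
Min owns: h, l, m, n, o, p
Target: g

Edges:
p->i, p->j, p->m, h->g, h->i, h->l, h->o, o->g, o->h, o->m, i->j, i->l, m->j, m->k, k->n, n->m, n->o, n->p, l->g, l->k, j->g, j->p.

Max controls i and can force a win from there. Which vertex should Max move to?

A0 = {g}
A1: add {j} — j (Max) has j→g.
A2: add {i} — i (Max) has i→j.
A3 = A2; e.g. h (Min) can still go to l. Fixed point.
From i, successor j is in the attractor (rank 1); the other successor l is not.

j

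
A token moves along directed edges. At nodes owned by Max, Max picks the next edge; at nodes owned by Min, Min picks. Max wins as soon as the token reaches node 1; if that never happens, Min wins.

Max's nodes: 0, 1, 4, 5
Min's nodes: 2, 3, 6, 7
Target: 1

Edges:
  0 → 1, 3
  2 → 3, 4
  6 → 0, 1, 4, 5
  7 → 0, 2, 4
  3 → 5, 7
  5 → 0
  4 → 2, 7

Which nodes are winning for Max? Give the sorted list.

A0 = {1}
A1: add {0} — 0 (Max) has 0→1.
A2: add {5} — 5 (Max) has 5→0.
A3 = A2; e.g. 2 (Min) can still go to 3. Fixed point.
Max's winning region = {0, 1, 5}.

0, 1, 5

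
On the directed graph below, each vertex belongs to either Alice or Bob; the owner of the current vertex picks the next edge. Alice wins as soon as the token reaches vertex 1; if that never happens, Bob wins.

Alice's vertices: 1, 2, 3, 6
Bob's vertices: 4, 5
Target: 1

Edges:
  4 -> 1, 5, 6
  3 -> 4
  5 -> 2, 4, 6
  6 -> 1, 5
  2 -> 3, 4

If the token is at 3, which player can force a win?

Bob

A0 = {1}
A1: add {6} — 6 (Alice) has 6→1.
A2 = A1; e.g. 2 (Alice) has no edge into A1. Fixed point.
3 never enters the attractor, so Bob can avoid the target forever.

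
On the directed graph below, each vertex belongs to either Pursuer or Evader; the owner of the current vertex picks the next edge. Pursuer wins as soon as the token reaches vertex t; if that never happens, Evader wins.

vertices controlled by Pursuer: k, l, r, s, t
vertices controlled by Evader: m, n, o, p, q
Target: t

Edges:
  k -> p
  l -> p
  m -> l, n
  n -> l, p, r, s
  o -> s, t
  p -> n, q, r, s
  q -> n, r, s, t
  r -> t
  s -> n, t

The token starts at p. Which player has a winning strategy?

Evader

A0 = {t}
A1: add {r, s} — r (Pursuer) has r→t; s (Pursuer) has s→t.
A2: add {o} — o (Evader): all of {s, t} already in.
A3 = A2; e.g. k (Pursuer) has no edge into A2. Fixed point.
p never enters the attractor, so Evader can avoid the target forever.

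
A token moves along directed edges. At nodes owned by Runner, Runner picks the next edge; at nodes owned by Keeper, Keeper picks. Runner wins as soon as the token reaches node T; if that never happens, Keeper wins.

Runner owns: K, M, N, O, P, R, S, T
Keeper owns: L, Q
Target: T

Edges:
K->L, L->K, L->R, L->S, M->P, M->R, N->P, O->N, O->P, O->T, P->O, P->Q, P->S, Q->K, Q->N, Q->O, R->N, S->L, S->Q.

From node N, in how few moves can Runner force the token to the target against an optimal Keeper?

3

A0 = {T}
A1: add {O} — O (Runner) has O→T.
A2: add {P} — P (Runner) has P→O.
A3: add {M, N} — M (Runner) has M→P; N (Runner) has N→P.
N enters the attractor at level 3, so Runner can force the target in 3 moves from there.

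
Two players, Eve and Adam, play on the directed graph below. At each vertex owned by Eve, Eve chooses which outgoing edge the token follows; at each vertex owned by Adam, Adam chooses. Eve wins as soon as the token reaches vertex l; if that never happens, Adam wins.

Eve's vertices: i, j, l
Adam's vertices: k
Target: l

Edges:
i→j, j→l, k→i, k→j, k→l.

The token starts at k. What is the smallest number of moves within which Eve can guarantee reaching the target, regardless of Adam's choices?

3

A0 = {l}
A1: add {j} — j (Eve) has j→l.
A2: add {i} — i (Eve) has i→j.
A3: add {k} — k (Adam): all of {i, j, l} already in.
A3 = all vertices. Fixed point.
k enters the attractor at level 3, so Eve can force the target in 3 moves from there.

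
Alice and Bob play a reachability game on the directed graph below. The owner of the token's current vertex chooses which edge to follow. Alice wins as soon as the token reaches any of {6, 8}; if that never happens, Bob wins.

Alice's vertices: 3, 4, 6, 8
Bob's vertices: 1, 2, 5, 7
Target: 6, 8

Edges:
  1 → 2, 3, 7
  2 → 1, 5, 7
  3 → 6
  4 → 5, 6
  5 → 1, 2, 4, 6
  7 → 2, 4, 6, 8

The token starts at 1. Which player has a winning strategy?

A0 = {6, 8}
A1: add {3, 4} — 3 (Alice) has 3→6; 4 (Alice) has 4→6.
A2 = A1; e.g. 1 (Bob) can still go to 2. Fixed point.
1 never enters the attractor, so Bob can avoid the target forever.

Bob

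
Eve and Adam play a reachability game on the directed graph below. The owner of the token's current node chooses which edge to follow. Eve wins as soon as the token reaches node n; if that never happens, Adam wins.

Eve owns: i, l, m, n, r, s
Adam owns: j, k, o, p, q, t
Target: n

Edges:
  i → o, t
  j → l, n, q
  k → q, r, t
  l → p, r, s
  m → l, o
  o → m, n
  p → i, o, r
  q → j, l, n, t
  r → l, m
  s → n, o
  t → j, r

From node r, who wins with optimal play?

Eve

A0 = {n}
A1: add {s} — s (Eve) has s→n.
A2: add {l} — l (Eve) has l→s.
A3: add {m, r} — m (Eve) has m→l; r (Eve) has r→l.
r ∈ A3, so Eve can force the target.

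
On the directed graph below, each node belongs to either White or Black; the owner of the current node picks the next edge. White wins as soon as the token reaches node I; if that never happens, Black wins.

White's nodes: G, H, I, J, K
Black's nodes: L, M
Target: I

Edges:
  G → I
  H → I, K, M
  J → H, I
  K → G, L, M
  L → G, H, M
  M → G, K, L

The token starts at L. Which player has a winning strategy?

Black

A0 = {I}
A1: add {G, H, J} — G (White) has G→I; H (White) has H→I; J (White) has J→I.
A2: add {K} — K (White) has K→G.
A3 = A2; e.g. L (Black) can still go to M. Fixed point.
L never enters the attractor, so Black can avoid the target forever.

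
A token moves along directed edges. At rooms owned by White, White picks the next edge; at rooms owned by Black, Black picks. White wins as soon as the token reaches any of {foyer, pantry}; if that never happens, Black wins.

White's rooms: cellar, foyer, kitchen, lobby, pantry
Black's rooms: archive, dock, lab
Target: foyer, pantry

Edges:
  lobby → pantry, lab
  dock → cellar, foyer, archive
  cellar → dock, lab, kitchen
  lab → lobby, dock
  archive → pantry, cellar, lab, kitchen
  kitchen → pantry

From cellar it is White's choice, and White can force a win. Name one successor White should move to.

kitchen

A0 = {foyer, pantry}
A1: add {kitchen, lobby} — lobby (White) has lobby→pantry; kitchen (White) has kitchen→pantry.
A2: add {cellar} — cellar (White) has cellar→kitchen.
A3 = A2; e.g. dock (Black) can still go to archive. Fixed point.
From cellar, successor kitchen is in the attractor (rank 1); the other successors dock, lab are not.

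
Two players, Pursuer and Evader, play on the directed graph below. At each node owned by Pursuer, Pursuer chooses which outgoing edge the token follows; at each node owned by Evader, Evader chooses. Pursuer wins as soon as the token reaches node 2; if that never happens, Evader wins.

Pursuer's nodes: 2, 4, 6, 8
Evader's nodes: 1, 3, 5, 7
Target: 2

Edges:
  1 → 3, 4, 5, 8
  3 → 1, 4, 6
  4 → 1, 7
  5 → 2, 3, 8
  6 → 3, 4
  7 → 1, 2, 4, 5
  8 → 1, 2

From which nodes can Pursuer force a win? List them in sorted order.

2, 8

A0 = {2}
A1: add {8} — 8 (Pursuer) has 8→2.
A2 = A1; e.g. 1 (Evader) can still go to 3. Fixed point.
Pursuer's winning region = {2, 8}.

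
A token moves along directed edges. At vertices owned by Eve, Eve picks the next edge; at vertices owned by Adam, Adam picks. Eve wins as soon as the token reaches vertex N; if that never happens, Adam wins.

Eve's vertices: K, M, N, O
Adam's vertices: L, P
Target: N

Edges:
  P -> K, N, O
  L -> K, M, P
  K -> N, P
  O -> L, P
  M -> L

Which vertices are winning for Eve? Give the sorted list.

A0 = {N}
A1: add {K} — K (Eve) has K→N.
A2 = A1; e.g. L (Adam) can still go to M. Fixed point.
Eve's winning region = {K, N}.

K, N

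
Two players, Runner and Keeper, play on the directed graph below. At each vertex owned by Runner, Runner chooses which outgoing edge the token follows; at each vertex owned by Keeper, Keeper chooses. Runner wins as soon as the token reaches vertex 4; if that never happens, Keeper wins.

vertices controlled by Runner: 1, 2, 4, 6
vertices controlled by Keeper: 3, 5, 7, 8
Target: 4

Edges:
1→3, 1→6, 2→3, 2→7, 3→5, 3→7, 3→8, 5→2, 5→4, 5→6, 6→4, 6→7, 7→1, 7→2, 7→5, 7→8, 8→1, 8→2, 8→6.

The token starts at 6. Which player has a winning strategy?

A0 = {4}
A1: add {6} — 6 (Runner) has 6→4.
6 ∈ A1, so Runner can force the target.

Runner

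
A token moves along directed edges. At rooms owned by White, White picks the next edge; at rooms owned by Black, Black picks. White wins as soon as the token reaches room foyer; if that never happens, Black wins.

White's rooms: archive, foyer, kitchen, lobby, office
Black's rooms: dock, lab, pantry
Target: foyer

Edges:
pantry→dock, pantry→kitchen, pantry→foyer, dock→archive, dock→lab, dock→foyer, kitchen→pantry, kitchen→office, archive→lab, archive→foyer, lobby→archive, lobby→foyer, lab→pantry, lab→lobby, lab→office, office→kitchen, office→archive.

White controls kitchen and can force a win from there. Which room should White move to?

A0 = {foyer}
A1: add {archive, lobby} — archive (White) has archive→foyer; lobby (White) has lobby→foyer.
A2: add {office} — office (White) has office→archive.
A3: add {kitchen} — kitchen (White) has kitchen→office.
A4 = A3; e.g. pantry (Black) can still go to dock. Fixed point.
From kitchen, successor office is in the attractor (rank 2); the other successor pantry is not.

office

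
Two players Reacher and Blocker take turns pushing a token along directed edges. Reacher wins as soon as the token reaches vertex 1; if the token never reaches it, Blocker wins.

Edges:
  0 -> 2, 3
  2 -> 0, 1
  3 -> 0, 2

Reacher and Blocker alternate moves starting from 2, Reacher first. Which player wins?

Track states (vertex, player-to-move).
A0 = {(1,Reacher), (1,Blocker)}
A1: add {(2,Reacher)}.
(2,Reacher) ∈ A1 ⇒ Reacher forces the target.

Reacher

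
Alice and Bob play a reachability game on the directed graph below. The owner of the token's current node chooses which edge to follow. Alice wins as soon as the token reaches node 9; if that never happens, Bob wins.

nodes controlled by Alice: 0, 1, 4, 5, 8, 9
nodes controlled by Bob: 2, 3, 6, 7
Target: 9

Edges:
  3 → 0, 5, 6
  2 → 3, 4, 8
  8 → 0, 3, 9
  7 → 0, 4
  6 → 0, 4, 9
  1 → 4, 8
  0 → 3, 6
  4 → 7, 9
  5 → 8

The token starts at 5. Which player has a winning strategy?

Alice

A0 = {9}
A1: add {4, 8} — 4 (Alice) has 4→9; 8 (Alice) has 8→9.
A2: add {1, 5} — 1 (Alice) has 1→4; 5 (Alice) has 5→8.
A3 = A2; e.g. 0 (Alice) has no edge into A2. Fixed point.
5 ∈ A2, so Alice can force the target.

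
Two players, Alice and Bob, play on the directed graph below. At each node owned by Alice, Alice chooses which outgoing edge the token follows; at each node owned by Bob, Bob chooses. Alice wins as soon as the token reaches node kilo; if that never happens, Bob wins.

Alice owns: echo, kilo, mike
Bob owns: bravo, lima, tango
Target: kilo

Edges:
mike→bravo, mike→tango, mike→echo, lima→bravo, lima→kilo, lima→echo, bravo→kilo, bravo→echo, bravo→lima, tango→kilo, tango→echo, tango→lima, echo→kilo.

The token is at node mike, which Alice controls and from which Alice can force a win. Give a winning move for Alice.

A0 = {kilo}
A1: add {echo} — echo (Alice) has echo→kilo.
A2: add {mike} — mike (Alice) has mike→echo.
A3 = A2; e.g. bravo (Bob) can still go to lima. Fixed point.
From mike, successor echo is in the attractor (rank 1); the other successors bravo, tango are not.

echo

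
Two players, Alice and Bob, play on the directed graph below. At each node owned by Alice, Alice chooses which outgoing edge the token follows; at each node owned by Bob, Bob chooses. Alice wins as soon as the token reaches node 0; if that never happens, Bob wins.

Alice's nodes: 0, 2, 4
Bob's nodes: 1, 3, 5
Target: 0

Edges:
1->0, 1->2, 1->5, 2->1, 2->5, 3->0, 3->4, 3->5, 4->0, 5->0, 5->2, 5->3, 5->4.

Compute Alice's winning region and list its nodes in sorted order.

A0 = {0}
A1: add {4} — 4 (Alice) has 4→0.
A2 = A1; e.g. 1 (Bob) can still go to 2. Fixed point.
Alice's winning region = {0, 4}.

0, 4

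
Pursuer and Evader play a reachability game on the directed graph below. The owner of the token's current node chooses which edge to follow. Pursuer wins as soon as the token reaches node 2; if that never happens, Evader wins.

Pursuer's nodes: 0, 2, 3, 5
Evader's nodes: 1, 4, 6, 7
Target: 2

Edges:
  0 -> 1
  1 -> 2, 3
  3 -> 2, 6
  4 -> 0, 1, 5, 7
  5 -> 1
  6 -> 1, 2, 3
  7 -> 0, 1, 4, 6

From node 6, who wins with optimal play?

A0 = {2}
A1: add {3} — 3 (Pursuer) has 3→2.
A2: add {1} — 1 (Evader): all of {2, 3} already in.
A3: add {0, 5, 6} — 0 (Pursuer) has 0→1; 5 (Pursuer) has 5→1; 6 (Evader): all of {1, 2, 3} already in.
A4 = A3; e.g. 4 (Evader) can still go to 7. Fixed point.
6 ∈ A3, so Pursuer can force the target.

Pursuer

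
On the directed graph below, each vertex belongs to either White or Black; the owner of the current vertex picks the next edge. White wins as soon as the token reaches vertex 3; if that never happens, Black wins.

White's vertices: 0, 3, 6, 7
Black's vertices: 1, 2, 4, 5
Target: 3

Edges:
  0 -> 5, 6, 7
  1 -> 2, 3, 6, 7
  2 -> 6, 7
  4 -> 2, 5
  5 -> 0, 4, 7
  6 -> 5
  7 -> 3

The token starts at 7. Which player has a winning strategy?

A0 = {3}
A1: add {7} — 7 (White) has 7→3.
7 ∈ A1, so White can force the target.

White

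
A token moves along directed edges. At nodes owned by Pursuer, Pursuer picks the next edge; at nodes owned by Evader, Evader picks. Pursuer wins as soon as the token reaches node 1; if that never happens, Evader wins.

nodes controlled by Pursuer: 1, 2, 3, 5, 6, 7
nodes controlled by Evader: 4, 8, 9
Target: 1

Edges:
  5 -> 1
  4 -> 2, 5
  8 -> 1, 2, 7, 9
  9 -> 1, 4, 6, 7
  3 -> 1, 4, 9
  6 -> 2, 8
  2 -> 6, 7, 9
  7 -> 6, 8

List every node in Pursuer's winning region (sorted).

1, 3, 5

A0 = {1}
A1: add {3, 5} — 3 (Pursuer) has 3→1; 5 (Pursuer) has 5→1.
A2 = A1; e.g. 2 (Pursuer) has no edge into A1. Fixed point.
Pursuer's winning region = {1, 3, 5}.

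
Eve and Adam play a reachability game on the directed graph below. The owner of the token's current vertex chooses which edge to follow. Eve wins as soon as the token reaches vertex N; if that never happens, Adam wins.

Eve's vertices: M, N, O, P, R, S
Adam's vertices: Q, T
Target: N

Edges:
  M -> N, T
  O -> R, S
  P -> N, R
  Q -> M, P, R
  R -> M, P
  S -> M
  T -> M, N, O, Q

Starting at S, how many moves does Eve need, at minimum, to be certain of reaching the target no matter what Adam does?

2

A0 = {N}
A1: add {M, P} — M (Eve) has M→N; P (Eve) has P→N.
A2: add {R, S} — R (Eve) has R→M; S (Eve) has S→M.
S enters the attractor at level 2, so Eve can force the target in 2 moves from there.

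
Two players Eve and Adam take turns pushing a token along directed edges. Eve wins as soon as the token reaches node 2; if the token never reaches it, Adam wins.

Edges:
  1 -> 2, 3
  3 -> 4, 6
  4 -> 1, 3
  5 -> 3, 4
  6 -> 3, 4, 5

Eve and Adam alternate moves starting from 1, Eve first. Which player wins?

Eve

Track states (vertex, player-to-move).
A0 = {(2,Eve), (2,Adam)}
A1: add {(1,Eve)}.
(1,Eve) ∈ A1 ⇒ Eve forces the target.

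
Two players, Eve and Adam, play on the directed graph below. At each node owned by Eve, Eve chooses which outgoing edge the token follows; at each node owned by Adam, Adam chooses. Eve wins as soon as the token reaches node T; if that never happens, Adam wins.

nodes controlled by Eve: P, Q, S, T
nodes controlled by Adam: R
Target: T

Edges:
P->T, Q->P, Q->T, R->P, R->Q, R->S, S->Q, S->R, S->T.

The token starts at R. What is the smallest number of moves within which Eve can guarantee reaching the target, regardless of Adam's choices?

2

A0 = {T}
A1: add {P, Q, S} — P (Eve) has P→T; Q (Eve) has Q→T; S (Eve) has S→T.
A2: add {R} — R (Adam): all of {P, Q, S} already in.
A2 = all vertices. Fixed point.
R enters the attractor at level 2, so Eve can force the target in 2 moves from there.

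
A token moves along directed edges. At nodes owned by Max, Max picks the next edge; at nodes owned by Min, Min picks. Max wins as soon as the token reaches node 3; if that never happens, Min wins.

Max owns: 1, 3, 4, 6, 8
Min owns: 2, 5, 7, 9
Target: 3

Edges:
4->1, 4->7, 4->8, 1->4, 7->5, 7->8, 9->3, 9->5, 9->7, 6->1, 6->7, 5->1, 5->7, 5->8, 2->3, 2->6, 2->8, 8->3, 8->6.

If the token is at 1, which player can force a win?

Max

A0 = {3}
A1: add {8} — 8 (Max) has 8→3.
A2: add {4} — 4 (Max) has 4→8.
A3: add {1} — 1 (Max) has 1→4.
1 ∈ A3, so Max can force the target.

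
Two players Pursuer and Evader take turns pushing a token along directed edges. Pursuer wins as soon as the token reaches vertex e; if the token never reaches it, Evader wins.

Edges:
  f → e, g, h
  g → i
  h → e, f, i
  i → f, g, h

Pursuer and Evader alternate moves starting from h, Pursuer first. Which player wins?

Pursuer

Track states (vertex, player-to-move).
A0 = {(e,Pursuer), (e,Evader)}
A1: add {(f,Pursuer), (h,Pursuer)}.
(h,Pursuer) ∈ A1 ⇒ Pursuer forces the target.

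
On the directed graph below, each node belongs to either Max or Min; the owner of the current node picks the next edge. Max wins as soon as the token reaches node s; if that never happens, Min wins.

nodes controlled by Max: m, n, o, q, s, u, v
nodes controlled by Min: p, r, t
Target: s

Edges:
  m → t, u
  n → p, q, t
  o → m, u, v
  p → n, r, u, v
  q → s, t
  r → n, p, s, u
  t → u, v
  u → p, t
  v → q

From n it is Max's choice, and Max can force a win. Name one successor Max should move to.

q

A0 = {s}
A1: add {q} — q (Max) has q→s.
A2: add {n, v} — n (Max) has n→q; v (Max) has v→q.
A3: add {o} — o (Max) has o→v.
A4 = A3; e.g. m (Max) has no edge into A3. Fixed point.
From n, successor q is in the attractor (rank 1); the other successors p, t are not.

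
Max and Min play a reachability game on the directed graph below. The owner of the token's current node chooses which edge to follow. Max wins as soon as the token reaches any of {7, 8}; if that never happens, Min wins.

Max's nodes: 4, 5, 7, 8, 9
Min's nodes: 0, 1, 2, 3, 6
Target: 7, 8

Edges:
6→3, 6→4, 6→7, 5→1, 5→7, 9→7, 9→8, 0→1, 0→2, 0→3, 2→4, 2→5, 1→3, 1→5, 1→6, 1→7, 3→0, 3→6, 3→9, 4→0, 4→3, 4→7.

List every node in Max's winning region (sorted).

A0 = {7, 8}
A1: add {4, 5, 9} — 4 (Max) has 4→7; 5 (Max) has 5→7; 9 (Max) has 9→7.
A2: add {2} — 2 (Min): all of {4, 5} already in.
A3 = A2; e.g. 0 (Min) can still go to 1. Fixed point.
Max's winning region = {2, 4, 5, 7, 8, 9}.

2, 4, 5, 7, 8, 9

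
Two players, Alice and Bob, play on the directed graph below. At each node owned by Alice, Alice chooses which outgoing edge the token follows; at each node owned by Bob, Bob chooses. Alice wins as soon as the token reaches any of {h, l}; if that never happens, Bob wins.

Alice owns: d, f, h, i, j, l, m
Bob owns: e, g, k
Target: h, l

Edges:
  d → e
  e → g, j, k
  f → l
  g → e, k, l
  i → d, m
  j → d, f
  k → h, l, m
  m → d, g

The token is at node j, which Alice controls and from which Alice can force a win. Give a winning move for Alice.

f

A0 = {h, l}
A1: add {f} — f (Alice) has f→l.
A2: add {j} — j (Alice) has j→f.
A3 = A2; e.g. d (Alice) has no edge into A2. Fixed point.
From j, successor f is in the attractor (rank 1); the other successor d is not.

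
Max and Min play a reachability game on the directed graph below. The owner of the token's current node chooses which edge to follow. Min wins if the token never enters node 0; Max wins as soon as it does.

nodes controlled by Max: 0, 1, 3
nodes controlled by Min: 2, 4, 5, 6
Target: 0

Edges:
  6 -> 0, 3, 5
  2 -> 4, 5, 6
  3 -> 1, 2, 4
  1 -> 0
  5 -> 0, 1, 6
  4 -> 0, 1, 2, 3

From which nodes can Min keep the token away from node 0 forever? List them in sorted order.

A0 = {0}
A1: add {1} — 1 (Max) has 1→0.
A2: add {3} — 3 (Max) has 3→1.
A3 = A2; e.g. 2 (Min) can still go to 4. Fixed point.
Max's attractor = {0, 1, 3}; Min avoids the target exactly from the complement.

2, 4, 5, 6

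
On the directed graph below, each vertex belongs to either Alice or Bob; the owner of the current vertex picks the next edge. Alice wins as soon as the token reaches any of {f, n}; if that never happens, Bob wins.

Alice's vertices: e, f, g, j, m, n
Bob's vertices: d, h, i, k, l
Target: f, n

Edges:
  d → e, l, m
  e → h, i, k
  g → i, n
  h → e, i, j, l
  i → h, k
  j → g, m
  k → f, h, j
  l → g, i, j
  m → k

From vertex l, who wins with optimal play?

A0 = {f, n}
A1: add {g} — g (Alice) has g→n.
A2: add {j} — j (Alice) has j→g.
A3 = A2; e.g. d (Bob) can still go to e. Fixed point.
l never enters the attractor, so Bob can avoid the target forever.

Bob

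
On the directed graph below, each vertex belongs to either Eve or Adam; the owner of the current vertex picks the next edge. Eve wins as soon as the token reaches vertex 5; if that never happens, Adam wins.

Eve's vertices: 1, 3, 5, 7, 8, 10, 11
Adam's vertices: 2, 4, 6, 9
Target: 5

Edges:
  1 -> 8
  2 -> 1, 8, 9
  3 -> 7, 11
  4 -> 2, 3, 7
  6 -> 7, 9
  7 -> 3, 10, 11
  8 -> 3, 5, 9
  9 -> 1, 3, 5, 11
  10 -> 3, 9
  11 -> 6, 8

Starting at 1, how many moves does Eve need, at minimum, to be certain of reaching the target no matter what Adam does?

2

A0 = {5}
A1: add {8} — 8 (Eve) has 8→5.
A2: add {1, 11} — 1 (Eve) has 1→8; 11 (Eve) has 11→8.
1 enters the attractor at level 2, so Eve can force the target in 2 moves from there.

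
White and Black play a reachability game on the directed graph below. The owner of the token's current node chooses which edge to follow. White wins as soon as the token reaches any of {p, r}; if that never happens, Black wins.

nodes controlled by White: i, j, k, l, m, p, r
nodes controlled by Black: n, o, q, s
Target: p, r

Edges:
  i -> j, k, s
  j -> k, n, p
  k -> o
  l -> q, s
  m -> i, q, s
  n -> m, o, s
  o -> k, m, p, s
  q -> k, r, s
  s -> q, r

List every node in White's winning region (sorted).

A0 = {p, r}
A1: add {j} — j (White) has j→p.
A2: add {i} — i (White) has i→j.
A3: add {m} — m (White) has m→i.
A4 = A3; e.g. k (White) has no edge into A3. Fixed point.
White's winning region = {i, j, m, p, r}.

i, j, m, p, r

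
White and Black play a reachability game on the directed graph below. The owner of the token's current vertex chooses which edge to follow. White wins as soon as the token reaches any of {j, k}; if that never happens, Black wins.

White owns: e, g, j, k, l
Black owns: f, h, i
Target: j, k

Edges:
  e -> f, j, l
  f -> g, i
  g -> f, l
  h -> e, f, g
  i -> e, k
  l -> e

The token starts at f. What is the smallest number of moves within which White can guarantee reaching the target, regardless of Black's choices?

A0 = {j, k}
A1: add {e} — e (White) has e→j.
A2: add {i, l} — i (Black): all of {e, k} already in; l (White) has l→e.
A3: add {g} — g (White) has g→l.
A4: add {f} — f (Black): all of {g, i} already in.
f enters the attractor at level 4, so White can force the target in 4 moves from there.

4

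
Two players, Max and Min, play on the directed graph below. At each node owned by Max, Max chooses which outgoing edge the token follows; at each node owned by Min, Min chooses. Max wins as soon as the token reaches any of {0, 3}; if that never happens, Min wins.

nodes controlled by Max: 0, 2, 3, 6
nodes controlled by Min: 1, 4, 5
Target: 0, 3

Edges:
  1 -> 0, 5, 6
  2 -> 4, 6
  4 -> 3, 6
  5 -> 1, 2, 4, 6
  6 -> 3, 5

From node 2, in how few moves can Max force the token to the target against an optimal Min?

2

A0 = {0, 3}
A1: add {6} — 6 (Max) has 6→3.
A2: add {2, 4} — 2 (Max) has 2→6; 4 (Min): all of {3, 6} already in.
A3 = A2; e.g. 1 (Min) can still go to 5. Fixed point.
2 enters the attractor at level 2, so Max can force the target in 2 moves from there.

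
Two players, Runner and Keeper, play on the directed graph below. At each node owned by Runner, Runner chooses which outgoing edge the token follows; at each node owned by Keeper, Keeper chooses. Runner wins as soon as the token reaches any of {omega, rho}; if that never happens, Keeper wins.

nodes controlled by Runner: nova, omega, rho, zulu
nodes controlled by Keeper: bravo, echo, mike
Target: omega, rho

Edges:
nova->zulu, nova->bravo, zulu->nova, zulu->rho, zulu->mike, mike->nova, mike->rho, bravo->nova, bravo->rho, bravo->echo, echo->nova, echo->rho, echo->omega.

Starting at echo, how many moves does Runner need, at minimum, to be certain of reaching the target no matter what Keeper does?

3

A0 = {omega, rho}
A1: add {zulu} — zulu (Runner) has zulu→rho.
A2: add {nova} — nova (Runner) has nova→zulu.
A3: add {echo, mike} — mike (Keeper): all of {nova, rho} already in; echo (Keeper): all of {nova, rho, omega} already in.
echo enters the attractor at level 3, so Runner can force the target in 3 moves from there.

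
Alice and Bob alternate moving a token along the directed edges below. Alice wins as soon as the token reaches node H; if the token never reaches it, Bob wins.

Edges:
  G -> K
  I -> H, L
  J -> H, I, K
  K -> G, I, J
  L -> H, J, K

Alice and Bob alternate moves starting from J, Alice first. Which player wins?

Track states (vertex, player-to-move).
A0 = {(H,Alice), (H,Bob)}
A1: add {(I,Alice), (J,Alice), (L,Alice)}.
(J,Alice) ∈ A1 ⇒ Alice forces the target.

Alice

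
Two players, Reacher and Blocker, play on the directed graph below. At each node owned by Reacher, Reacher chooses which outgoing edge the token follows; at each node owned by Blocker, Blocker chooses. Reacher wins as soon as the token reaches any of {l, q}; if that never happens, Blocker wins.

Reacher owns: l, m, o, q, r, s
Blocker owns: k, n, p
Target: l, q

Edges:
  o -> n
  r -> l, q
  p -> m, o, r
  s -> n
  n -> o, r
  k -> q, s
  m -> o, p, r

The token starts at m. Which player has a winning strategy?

A0 = {l, q}
A1: add {r} — r (Reacher) has r→l.
A2: add {m} — m (Reacher) has m→r.
A3 = A2; e.g. k (Blocker) can still go to s. Fixed point.
m ∈ A2, so Reacher can force the target.

Reacher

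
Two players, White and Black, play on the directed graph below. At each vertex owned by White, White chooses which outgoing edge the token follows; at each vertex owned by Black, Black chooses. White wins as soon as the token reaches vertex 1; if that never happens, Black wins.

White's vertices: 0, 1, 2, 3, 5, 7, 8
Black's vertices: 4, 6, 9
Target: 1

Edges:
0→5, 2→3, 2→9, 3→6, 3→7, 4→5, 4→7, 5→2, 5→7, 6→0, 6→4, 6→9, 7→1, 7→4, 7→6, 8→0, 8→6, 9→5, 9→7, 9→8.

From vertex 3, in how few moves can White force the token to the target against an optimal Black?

2

A0 = {1}
A1: add {7} — 7 (White) has 7→1.
A2: add {3, 5} — 3 (White) has 3→7; 5 (White) has 5→7.
3 enters the attractor at level 2, so White can force the target in 2 moves from there.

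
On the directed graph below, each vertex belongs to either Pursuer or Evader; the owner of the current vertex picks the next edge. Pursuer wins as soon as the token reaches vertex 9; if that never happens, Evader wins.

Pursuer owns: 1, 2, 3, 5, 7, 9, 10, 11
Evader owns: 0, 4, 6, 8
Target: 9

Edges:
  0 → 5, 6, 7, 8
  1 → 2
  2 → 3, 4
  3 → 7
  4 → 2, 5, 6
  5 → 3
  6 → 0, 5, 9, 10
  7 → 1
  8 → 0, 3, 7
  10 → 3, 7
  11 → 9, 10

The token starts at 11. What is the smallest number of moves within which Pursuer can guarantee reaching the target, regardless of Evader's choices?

1

A0 = {9}
A1: add {11} — 11 (Pursuer) has 11→9.
A2 = A1; e.g. 0 (Evader) can still go to 5. Fixed point.
11 enters the attractor at level 1, so Pursuer can force the target in 1 move from there.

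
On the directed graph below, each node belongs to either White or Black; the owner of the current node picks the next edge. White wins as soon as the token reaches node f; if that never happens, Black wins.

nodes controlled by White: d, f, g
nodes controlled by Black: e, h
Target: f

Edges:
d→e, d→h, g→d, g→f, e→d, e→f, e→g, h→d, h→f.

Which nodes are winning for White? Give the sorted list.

A0 = {f}
A1: add {g} — g (White) has g→f.
A2 = A1; e.g. d (White) has no edge into A1. Fixed point.
White's winning region = {f, g}.

f, g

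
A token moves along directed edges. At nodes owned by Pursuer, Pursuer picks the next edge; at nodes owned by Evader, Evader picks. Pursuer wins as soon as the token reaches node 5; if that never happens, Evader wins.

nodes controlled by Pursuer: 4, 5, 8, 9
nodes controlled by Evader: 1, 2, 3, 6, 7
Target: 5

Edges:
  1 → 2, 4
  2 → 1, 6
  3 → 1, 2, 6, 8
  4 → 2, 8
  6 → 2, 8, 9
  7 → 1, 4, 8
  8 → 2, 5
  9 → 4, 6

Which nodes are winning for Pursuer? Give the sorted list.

4, 5, 8, 9

A0 = {5}
A1: add {8} — 8 (Pursuer) has 8→5.
A2: add {4} — 4 (Pursuer) has 4→8.
A3: add {9} — 9 (Pursuer) has 9→4.
A4 = A3; e.g. 1 (Evader) can still go to 2. Fixed point.
Pursuer's winning region = {4, 5, 8, 9}.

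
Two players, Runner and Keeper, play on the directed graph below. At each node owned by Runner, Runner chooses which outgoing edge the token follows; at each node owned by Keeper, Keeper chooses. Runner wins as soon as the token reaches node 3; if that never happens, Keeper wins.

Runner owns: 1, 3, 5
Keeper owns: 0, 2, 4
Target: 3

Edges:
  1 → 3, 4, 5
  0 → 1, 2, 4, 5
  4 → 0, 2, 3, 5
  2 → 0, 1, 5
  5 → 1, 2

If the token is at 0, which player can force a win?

A0 = {3}
A1: add {1} — 1 (Runner) has 1→3.
A2: add {5} — 5 (Runner) has 5→1.
A3 = A2; e.g. 0 (Keeper) can still go to 2. Fixed point.
0 never enters the attractor, so Keeper can avoid the target forever.

Keeper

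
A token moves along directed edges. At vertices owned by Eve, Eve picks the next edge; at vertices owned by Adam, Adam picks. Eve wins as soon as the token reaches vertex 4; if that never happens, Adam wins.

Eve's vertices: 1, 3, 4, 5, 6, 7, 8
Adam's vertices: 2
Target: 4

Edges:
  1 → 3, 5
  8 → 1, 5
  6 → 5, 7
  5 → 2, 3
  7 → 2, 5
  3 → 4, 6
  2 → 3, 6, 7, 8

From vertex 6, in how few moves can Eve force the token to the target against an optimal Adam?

A0 = {4}
A1: add {3} — 3 (Eve) has 3→4.
A2: add {1, 5} — 1 (Eve) has 1→3; 5 (Eve) has 5→3.
A3: add {6, 7, 8} — 6 (Eve) has 6→5; 7 (Eve) has 7→5; 8 (Eve) has 8→1.
6 enters the attractor at level 3, so Eve can force the target in 3 moves from there.

3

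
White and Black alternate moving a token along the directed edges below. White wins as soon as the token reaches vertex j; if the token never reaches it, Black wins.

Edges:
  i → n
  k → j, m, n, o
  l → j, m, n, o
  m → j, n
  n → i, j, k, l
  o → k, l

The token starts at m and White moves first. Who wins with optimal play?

White

Track states (vertex, player-to-move).
A0 = {(j,White), (j,Black)}
A1: add {(k,White), (l,White), (m,White), (n,White)}.
(m,White) ∈ A1 ⇒ White forces the target.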